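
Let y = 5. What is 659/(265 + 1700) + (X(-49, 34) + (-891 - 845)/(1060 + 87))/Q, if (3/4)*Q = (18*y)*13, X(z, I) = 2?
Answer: 253819/756132 ≈ 0.33568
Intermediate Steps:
Q = 1560 (Q = 4*((18*5)*13)/3 = 4*(90*13)/3 = (4/3)*1170 = 1560)
659/(265 + 1700) + (X(-49, 34) + (-891 - 845)/(1060 + 87))/Q = 659/(265 + 1700) + (2 + (-891 - 845)/(1060 + 87))/1560 = 659/1965 + (2 - 1736/1147)*(1/1560) = 659*(1/1965) + (2 - 1736*1/1147)*(1/1560) = 659/1965 + (2 - 56/37)*(1/1560) = 659/1965 + (18/37)*(1/1560) = 659/1965 + 3/9620 = 253819/756132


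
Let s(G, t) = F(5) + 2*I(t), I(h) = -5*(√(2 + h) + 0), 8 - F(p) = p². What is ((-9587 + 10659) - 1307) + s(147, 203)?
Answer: -252 - 10*√205 ≈ -395.18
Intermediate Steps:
F(p) = 8 - p²
I(h) = -5*√(2 + h)
s(G, t) = -17 - 10*√(2 + t) (s(G, t) = (8 - 1*5²) + 2*(-5*√(2 + t)) = (8 - 1*25) - 10*√(2 + t) = (8 - 25) - 10*√(2 + t) = -17 - 10*√(2 + t))
((-9587 + 10659) - 1307) + s(147, 203) = ((-9587 + 10659) - 1307) + (-17 - 10*√(2 + 203)) = (1072 - 1307) + (-17 - 10*√205) = -235 + (-17 - 10*√205) = -252 - 10*√205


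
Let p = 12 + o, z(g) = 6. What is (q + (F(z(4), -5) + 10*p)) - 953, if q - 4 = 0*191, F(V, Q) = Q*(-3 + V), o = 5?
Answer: -794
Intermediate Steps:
p = 17 (p = 12 + 5 = 17)
q = 4 (q = 4 + 0*191 = 4 + 0 = 4)
(q + (F(z(4), -5) + 10*p)) - 953 = (4 + (-5*(-3 + 6) + 10*17)) - 953 = (4 + (-5*3 + 170)) - 953 = (4 + (-15 + 170)) - 953 = (4 + 155) - 953 = 159 - 953 = -794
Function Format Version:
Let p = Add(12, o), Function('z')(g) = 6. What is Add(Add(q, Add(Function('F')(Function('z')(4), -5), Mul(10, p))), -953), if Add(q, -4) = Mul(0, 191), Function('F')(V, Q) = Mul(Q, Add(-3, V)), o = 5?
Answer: -794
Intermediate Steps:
p = 17 (p = Add(12, 5) = 17)
q = 4 (q = Add(4, Mul(0, 191)) = Add(4, 0) = 4)
Add(Add(q, Add(Function('F')(Function('z')(4), -5), Mul(10, p))), -953) = Add(Add(4, Add(Mul(-5, Add(-3, 6)), Mul(10, 17))), -953) = Add(Add(4, Add(Mul(-5, 3), 170)), -953) = Add(Add(4, Add(-15, 170)), -953) = Add(Add(4, 155), -953) = Add(159, -953) = -794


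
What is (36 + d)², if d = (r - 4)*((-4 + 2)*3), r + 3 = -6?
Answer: 12996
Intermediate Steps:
r = -9 (r = -3 - 6 = -9)
d = 78 (d = (-9 - 4)*((-4 + 2)*3) = -(-26)*3 = -13*(-6) = 78)
(36 + d)² = (36 + 78)² = 114² = 12996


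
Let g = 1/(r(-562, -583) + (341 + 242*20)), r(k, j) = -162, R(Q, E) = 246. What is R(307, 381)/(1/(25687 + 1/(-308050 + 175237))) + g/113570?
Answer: 53152952261082785357/8411605547310 ≈ 6.3190e+6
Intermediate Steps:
g = 1/5019 (g = 1/(-162 + (341 + 242*20)) = 1/(-162 + (341 + 4840)) = 1/(-162 + 5181) = 1/5019 ≈ 0.00019924)
R(307, 381)/(1/(25687 + 1/(-308050 + 175237))) + g/113570 = 246/(1/(25687 + 1/(-308050 + 175237))) + (1/5019)/113570 = 246/(1/(25687 + 1/(-132813))) + (1/5019)*(1/113570) = 246/(1/(25687 - 1/132813)) + 1/570007830 = 246/(1/(3411567530/132813)) + 1/570007830 = 246/(132813/3411567530) + 1/570007830 = 246*(3411567530/132813) + 1/570007830 = 279748537460/44271 + 1/570007830 = 53152952261082785357/8411605547310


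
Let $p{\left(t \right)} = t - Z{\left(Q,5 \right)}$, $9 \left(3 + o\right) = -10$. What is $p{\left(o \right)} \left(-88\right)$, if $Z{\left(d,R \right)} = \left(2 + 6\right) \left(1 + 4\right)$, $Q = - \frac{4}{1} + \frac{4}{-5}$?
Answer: $\frac{34936}{9} \approx 3881.8$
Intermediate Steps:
$o = - \frac{37}{9}$ ($o = -3 + \frac{1}{9} \left(-10\right) = -3 - \frac{10}{9} = - \frac{37}{9} \approx -4.1111$)
$Q = - \frac{24}{5}$ ($Q = \left(-4\right) 1 + 4 \left(- \frac{1}{5}\right) = -4 - \frac{4}{5} = - \frac{24}{5} \approx -4.8$)
$Z{\left(d,R \right)} = 40$ ($Z{\left(d,R \right)} = 8 \cdot 5 = 40$)
$p{\left(t \right)} = -40 + t$ ($p{\left(t \right)} = t - 40 = -40 + t$)
$p{\left(o \right)} \left(-88\right) = \left(-40 - \frac{37}{9}\right) \left(-88\right) = \left(- \frac{397}{9}\right) \left(-88\right) = \frac{34936}{9}$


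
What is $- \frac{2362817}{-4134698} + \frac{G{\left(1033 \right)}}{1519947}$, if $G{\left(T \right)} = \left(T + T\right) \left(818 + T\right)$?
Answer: $\frac{6467709374189}{2094840607002} \approx 3.0874$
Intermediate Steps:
$G{\left(T \right)} = 2 T \left(818 + T\right)$
$- \frac{2362817}{-4134698} + \frac{G{\left(1033 \right)}}{1519947} = - \frac{2362817}{-4134698} + \frac{2 \cdot 1033 \left(818 + 1033\right)}{1519947} = \left(-2362817\right) \left(- \frac{1}{4134698}\right) + 2 \cdot 1033 \cdot 1851 \cdot \frac{1}{1519947} = \frac{2362817}{4134698} + 3824166 \cdot \frac{1}{1519947} = \frac{2362817}{4134698} + \frac{1274722}{506649} = \frac{6467709374189}{2094840607002}$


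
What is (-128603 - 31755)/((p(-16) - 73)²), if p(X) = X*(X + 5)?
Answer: -160358/10609 ≈ -15.115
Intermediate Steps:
p(X) = X*(5 + X)
(-128603 - 31755)/((p(-16) - 73)²) = (-128603 - 31755)/((-16*(5 - 16) - 73)²) = -160358/(-16*(-11) - 73)² = -160358/(176 - 73)² = -160358/(103²) = -160358/10609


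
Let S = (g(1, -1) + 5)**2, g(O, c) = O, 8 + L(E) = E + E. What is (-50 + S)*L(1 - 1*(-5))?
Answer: -56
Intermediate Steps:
L(E) = -8 + 2*E (L(E) = -8 + (E + E) = -8 + 2*E)
S = 36 (S = (1 + 5)**2 = 6**2 = 36)
(-50 + S)*L(1 - 1*(-5)) = (-50 + 36)*(-8 + 2*(1 - 1*(-5))) = -14*(-8 + 2*(1 + 5)) = -14*(-8 + 2*6) = -14*(-8 + 12) = -14*4 = -56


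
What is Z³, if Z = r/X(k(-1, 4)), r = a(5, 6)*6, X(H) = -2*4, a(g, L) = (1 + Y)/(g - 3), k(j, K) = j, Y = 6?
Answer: -9261/512 ≈ -18.088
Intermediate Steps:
a(g, L) = 7/(-3 + g) (a(g, L) = (1 + 6)/(g - 3) = 7/(-3 + g))
X(H) = -8
r = 21 (r = (7/(-3 + 5))*6 = (7/2)*6 = 21)
Z = -21/8 (Z = 21/(-8) = 21*(-⅛) = -21/8 ≈ -2.6250)
Z³ = (-21/8)³ = -9261/512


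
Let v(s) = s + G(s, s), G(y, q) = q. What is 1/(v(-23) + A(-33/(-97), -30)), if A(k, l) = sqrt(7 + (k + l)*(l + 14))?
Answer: -4462/158541 - sqrt(4530967)/158541 ≈ -0.041570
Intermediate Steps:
A(k, l) = sqrt(7 + (14 + l)*(k + l)) (A(k, l) = sqrt(7 + (k + l)*(14 + l)) = sqrt(7 + (14 + l)*(k + l)))
v(s) = 2*s (v(s) = s + s = 2*s)
1/(v(-23) + A(-33/(-97), -30)) = 1/(2*(-23) + sqrt(7 + (-30)**2 + 14*(-33/(-97)) + 14*(-30) - 33/(-97)*(-30))) = 1/(-46 + sqrt(7 + 900 + 14*(-33*(-1/97)) - 420 - 33*(-1/97)*(-30))) = 1/(-46 + sqrt(7 + 900 + 14*(33/97) - 420 + (33/97)*(-30))) = 1/(-46 + sqrt(7 + 900 + 462/97 - 420 - 990/97)) = 1/(-46 + sqrt(46711/97)) = 1/(-46 + sqrt(4530967)/97)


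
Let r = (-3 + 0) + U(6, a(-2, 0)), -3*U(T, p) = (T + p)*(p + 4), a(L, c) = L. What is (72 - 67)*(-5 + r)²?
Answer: 5120/9 ≈ 568.89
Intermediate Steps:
U(T, p) = -(4 + p)*(T + p)/3 (U(T, p) = -(T + p)*(p + 4)/3 = -(T + p)*(4 + p)/3 = -(4 + p)*(T + p)/3)
r = -17/3 (r = (-3 + 0) + (-4/3*6 - 4/3*(-2) - ⅓*(-2)² - ⅓*6*(-2)) = -3 + (-8 + 8/3 - ⅓*4 + 4) = -3 + (-8 + 8/3 - 4/3 + 4) = -3 - 8/3 = -17/3 ≈ -5.6667)
(72 - 67)*(-5 + r)² = (72 - 67)*(-5 - 17/3)² = 5*(-32/3)² = 5*(1024/9) = 5120/9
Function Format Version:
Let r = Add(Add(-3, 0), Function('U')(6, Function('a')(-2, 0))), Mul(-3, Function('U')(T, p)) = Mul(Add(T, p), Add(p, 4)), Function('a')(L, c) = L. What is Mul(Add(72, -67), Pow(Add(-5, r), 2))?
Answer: Rational(5120, 9) ≈ 568.89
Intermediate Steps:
Function('U')(T, p) = Mul(Rational(-1, 3), Add(4, p), Add(T, p)) (Function('U')(T, p) = Mul(Rational(-1, 3), Mul(Add(T, p), Add(p, 4))) = Mul(Rational(-1, 3), Mul(Add(T, p), Add(4, p))) = Mul(Rational(-1, 3), Mul(Add(4, p), Add(T, p))) = Mul(Rational(-1, 3), Add(4, p), Add(T, p)))
r = Rational(-17, 3) (r = Add(Add(-3, 0), Add(Mul(Rational(-4, 3), 6), Mul(Rational(-4, 3), -2), Mul(Rational(-1, 3), Pow(-2, 2)), Mul(Rational(-1, 3), 6, -2))) = Add(-3, Add(-8, Rational(8, 3), Mul(Rational(-1, 3), 4), 4)) = Add(-3, Add(-8, Rational(8, 3), Rational(-4, 3), 4)) = Add(-3, Rational(-8, 3)) = Rational(-17, 3) ≈ -5.6667)
Mul(Add(72, -67), Pow(Add(-5, r), 2)) = Mul(Add(72, -67), Pow(Add(-5, Rational(-17, 3)), 2)) = Mul(5, Pow(Rational(-32, 3), 2)) = Mul(5, Rational(1024, 9)) = Rational(5120, 9)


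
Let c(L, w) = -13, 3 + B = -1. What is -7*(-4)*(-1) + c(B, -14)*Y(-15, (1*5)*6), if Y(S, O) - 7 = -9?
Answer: -2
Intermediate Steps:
B = -4 (B = -3 - 1 = -4)
Y(S, O) = -2 (Y(S, O) = 7 - 9 = -2)
-7*(-4)*(-1) + c(B, -14)*Y(-15, (1*5)*6) = -7*(-4)*(-1) - 13*(-2) = 28*(-1) + 26 = -28 + 26 = -2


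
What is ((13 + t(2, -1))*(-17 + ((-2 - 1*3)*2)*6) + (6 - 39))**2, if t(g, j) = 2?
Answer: 1411344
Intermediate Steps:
((13 + t(2, -1))*(-17 + ((-2 - 1*3)*2)*6) + (6 - 39))**2 = ((13 + 2)*(-17 + ((-2 - 1*3)*2)*6) + (6 - 39))**2 = (15*(-17 + ((-2 - 3)*2)*6) - 33)**2 = (15*(-17 - 5*2*6) - 33)**2 = (15*(-17 - 10*6) - 33)**2 = (15*(-17 - 60) - 33)**2 = (15*(-77) - 33)**2 = (-1155 - 33)**2 = (-1188)**2 = 1411344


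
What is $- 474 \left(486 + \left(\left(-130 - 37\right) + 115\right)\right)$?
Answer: $-205716$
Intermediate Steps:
$- 474 \left(486 + \left(\left(-130 - 37\right) + 115\right)\right) = - 474 \left(486 + \left(-167 + 115\right)\right) = - 474 \left(486 - 52\right) = \left(-474\right) 434 = -205716$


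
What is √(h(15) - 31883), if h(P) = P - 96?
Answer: 2*I*√7991 ≈ 178.78*I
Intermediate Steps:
h(P) = -96 + P
√(h(15) - 31883) = √((-96 + 15) - 31883) = √(-81 - 31883) = √(-31964) = 2*I*√7991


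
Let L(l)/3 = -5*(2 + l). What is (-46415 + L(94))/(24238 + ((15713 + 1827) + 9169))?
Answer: -47855/50947 ≈ -0.93931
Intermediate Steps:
L(l) = -30 - 15*l (L(l) = 3*(-5*(2 + l)) = 3*(-10 - 5*l) = -30 - 15*l)
(-46415 + L(94))/(24238 + ((15713 + 1827) + 9169)) = (-46415 + (-30 - 15*94))/(24238 + ((15713 + 1827) + 9169)) = (-46415 + (-30 - 1410))/(24238 + (17540 + 9169)) = (-46415 - 1440)/(24238 + 26709) = -47855/50947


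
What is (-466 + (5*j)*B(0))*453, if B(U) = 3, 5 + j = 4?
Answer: -217893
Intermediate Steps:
j = -1 (j = -5 + 4 = -1)
(-466 + (5*j)*B(0))*453 = (-466 + (5*(-1))*3)*453 = (-466 - 5*3)*453 = (-466 - 15)*453 = -481*453 = -217893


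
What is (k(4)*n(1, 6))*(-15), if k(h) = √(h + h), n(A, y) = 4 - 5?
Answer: 30*√2 ≈ 42.426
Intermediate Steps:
n(A, y) = -1
k(h) = √2*√h (k(h) = √(2*h) = √2*√h)
(k(4)*n(1, 6))*(-15) = ((√2*√4)*(-1))*(-15) = ((√2*2)*(-1))*(-15) = ((2*√2)*(-1))*(-15) = -2*√2*(-15) = 30*√2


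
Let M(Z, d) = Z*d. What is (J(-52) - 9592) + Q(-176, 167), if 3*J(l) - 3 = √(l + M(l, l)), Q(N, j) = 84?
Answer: -9507 + 2*√663/3 ≈ -9489.8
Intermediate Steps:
J(l) = 1 + √(l + l²)/3 (J(l) = 1 + √(l + l*l)/3 = 1 + √(l + l²)/3)
(J(-52) - 9592) + Q(-176, 167) = ((1 + √(-52*(1 - 52))/3) - 9592) + 84 = ((1 + √(-52*(-51))/3) - 9592) + 84 = ((1 + √2652/3) - 9592) + 84 = ((1 + (2*√663)/3) - 9592) + 84 = ((1 + 2*√663/3) - 9592) + 84 = (-9591 + 2*√663/3) + 84 = -9507 + 2*√663/3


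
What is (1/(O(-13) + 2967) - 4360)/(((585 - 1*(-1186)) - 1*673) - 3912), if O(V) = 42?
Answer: 1874177/1209618 ≈ 1.5494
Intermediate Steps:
(1/(O(-13) + 2967) - 4360)/(((585 - 1*(-1186)) - 1*673) - 3912) = (1/(42 + 2967) - 4360)/(((585 - 1*(-1186)) - 1*673) - 3912) = (1/3009 - 4360)/(((585 + 1186) - 673) - 3912) = (1/3009 - 4360)/((1771 - 673) - 3912) = -13119239/(3009*(1098 - 3912)) = -13119239/3009/(-2814) = -13119239/3009*(-1/2814) = 1874177/1209618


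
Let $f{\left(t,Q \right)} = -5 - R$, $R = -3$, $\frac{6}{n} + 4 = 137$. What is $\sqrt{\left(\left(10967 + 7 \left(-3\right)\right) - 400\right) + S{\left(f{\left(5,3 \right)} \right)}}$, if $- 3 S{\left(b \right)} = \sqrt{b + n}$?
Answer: $\frac{\sqrt{1678933746 - 798 i \sqrt{8645}}}{399} \approx 102.69 - 0.0022692 i$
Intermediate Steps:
$n = \frac{6}{133}$ ($n = \frac{6}{-4 + 137} = \frac{6}{133} \approx 0.045113$)
$f{\left(t,Q \right)} = -2$ ($f{\left(t,Q \right)} = -5 - -3 = -5 + 3 = -2$)
$S{\left(b \right)} = - \frac{\sqrt{\frac{6}{133} + b}}{3}$ ($S{\left(b \right)} = - \frac{\sqrt{b + \frac{6}{133}}}{3} = - \frac{\sqrt{\frac{6}{133} + b}}{3}$)
$\sqrt{\left(\left(10967 + 7 \left(-3\right)\right) - 400\right) + S{\left(f{\left(5,3 \right)} \right)}} = \sqrt{\left(\left(10967 + 7 \left(-3\right)\right) - 400\right) - \frac{\sqrt{798 + 17689 \left(-2\right)}}{399}} = \sqrt{\left(\left(10967 - 21\right) - 400\right) - \frac{\sqrt{798 - 35378}}{399}} = \sqrt{\left(10946 - 400\right) - \frac{\sqrt{-34580}}{399}} = \sqrt{10546 - \frac{2 i \sqrt{8645}}{399}}$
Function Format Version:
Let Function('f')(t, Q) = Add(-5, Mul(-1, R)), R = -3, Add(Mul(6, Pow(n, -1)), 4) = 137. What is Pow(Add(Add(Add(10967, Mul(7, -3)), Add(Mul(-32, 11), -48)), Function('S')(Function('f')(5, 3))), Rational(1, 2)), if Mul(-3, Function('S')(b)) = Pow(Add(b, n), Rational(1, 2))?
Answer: Mul(Rational(1, 399), Pow(Add(1678933746, Mul(-798, I, Pow(8645, Rational(1, 2)))), Rational(1, 2))) ≈ Add(102.69, Mul(-0.0022692, I))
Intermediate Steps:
n = Rational(6, 133) (n = Mul(6, Pow(Add(-4, 137), -1)) = Mul(6, Pow(133, -1)) = Mul(6, Rational(1, 133)) = Rational(6, 133) ≈ 0.045113)
Function('f')(t, Q) = -2 (Function('f')(t, Q) = Add(-5, Mul(-1, -3)) = Add(-5, 3) = -2)
Function('S')(b) = Mul(Rational(-1, 3), Pow(Add(Rational(6, 133), b), Rational(1, 2))) (Function('S')(b) = Mul(Rational(-1, 3), Pow(Add(b, Rational(6, 133)), Rational(1, 2))) = Mul(Rational(-1, 3), Pow(Add(Rational(6, 133), b), Rational(1, 2))))
Pow(Add(Add(Add(10967, Mul(7, -3)), Add(Mul(-32, 11), -48)), Function('S')(Function('f')(5, 3))), Rational(1, 2)) = Pow(Add(Add(Add(10967, Mul(7, -3)), Add(Mul(-32, 11), -48)), Mul(Rational(-1, 399), Pow(Add(798, Mul(17689, -2)), Rational(1, 2)))), Rational(1, 2)) = Pow(Add(Add(Add(10967, -21), Add(-352, -48)), Mul(Rational(-1, 399), Pow(Add(798, -35378), Rational(1, 2)))), Rational(1, 2)) = Pow(Add(Add(10946, -400), Mul(Rational(-1, 399), Pow(-34580, Rational(1, 2)))), Rational(1, 2)) = Pow(Add(10546, Mul(Rational(-1, 399), Mul(2, I, Pow(8645, Rational(1, 2))))), Rational(1, 2)) = Pow(Add(10546, Mul(Rational(-2, 399), I, Pow(8645, Rational(1, 2)))), Rational(1, 2))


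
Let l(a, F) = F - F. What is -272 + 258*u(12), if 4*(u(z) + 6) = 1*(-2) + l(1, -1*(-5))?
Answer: -1949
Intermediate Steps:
l(a, F) = 0
u(z) = -13/2 (u(z) = -6 + (1*(-2) + 0)/4 = -6 + (-2 + 0)/4 = -6 + (¼)*(-2) = -6 - ½ = -13/2)
-272 + 258*u(12) = -272 + 258*(-13/2) = -272 - 1677 = -1949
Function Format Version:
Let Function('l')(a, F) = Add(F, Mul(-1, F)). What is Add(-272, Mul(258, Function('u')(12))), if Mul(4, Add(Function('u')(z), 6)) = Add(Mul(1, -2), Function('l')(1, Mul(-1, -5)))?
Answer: -1949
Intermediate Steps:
Function('l')(a, F) = 0
Function('u')(z) = Rational(-13, 2) (Function('u')(z) = Add(-6, Mul(Rational(1, 4), Add(Mul(1, -2), 0))) = Add(-6, Mul(Rational(1, 4), Add(-2, 0))) = Add(-6, Mul(Rational(1, 4), -2)) = Add(-6, Rational(-1, 2)) = Rational(-13, 2))
Add(-272, Mul(258, Function('u')(12))) = Add(-272, Mul(258, Rational(-13, 2))) = Add(-272, -1677) = -1949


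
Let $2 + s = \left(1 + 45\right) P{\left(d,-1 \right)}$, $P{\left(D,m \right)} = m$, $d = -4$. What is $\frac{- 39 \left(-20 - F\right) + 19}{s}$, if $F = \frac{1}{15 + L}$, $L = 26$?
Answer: $- \frac{16399}{984} \approx -16.666$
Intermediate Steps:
$F = \frac{1}{41}$ ($F = \frac{1}{15 + 26} = \frac{1}{41} \approx 0.02439$)
$s = -48$ ($s = -2 + \left(1 + 45\right) \left(-1\right) = -2 + 46 \left(-1\right) = -2 - 46 = -48$)
$\frac{- 39 \left(-20 - F\right) + 19}{s} = \frac{- 39 \left(-20 - \frac{1}{41}\right) + 19}{-48} = \left(- 39 \left(-20 - \frac{1}{41}\right) + 19\right) \left(- \frac{1}{48}\right) = \left(\left(-39\right) \left(- \frac{821}{41}\right) + 19\right) \left(- \frac{1}{48}\right) = \left(\frac{32019}{41} + 19\right) \left(- \frac{1}{48}\right) = \frac{32798}{41} \left(- \frac{1}{48}\right) = - \frac{16399}{984}$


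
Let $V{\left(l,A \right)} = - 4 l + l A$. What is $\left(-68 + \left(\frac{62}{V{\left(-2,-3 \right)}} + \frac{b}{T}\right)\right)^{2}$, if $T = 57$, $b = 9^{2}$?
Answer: $\frac{68326756}{17689} \approx 3862.7$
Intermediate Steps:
$b = 81$
$V{\left(l,A \right)} = - 4 l + A l$
$\left(-68 + \left(\frac{62}{V{\left(-2,-3 \right)}} + \frac{b}{T}\right)\right)^{2} = \left(-68 + \left(\frac{62}{\left(-2\right) \left(-4 - 3\right)} + \frac{81}{57}\right)\right)^{2} = \left(-68 + \left(\frac{62}{\left(-2\right) \left(-7\right)} + 81 \cdot \frac{1}{57}\right)\right)^{2} = \left(-68 + \left(\frac{62}{14} + \frac{27}{19}\right)\right)^{2} = \left(-68 + \left(62 \cdot \frac{1}{14} + \frac{27}{19}\right)\right)^{2} = \left(-68 + \left(\frac{31}{7} + \frac{27}{19}\right)\right)^{2} = \left(-68 + \frac{778}{133}\right)^{2} = \left(- \frac{8266}{133}\right)^{2} = \frac{68326756}{17689}$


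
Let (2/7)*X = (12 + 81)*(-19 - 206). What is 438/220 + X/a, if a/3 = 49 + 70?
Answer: -189951/935 ≈ -203.16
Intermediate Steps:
X = -146475/2 (X = 7*((12 + 81)*(-19 - 206))/2 = 7*(93*(-225))/2 = (7/2)*(-20925) = -146475/2 ≈ -73238.)
a = 357 (a = 3*(49 + 70) = 3*119 = 357)
438/220 + X/a = 438/220 - 146475/2/357 = 438*(1/220) - 146475/2*1/357 = 219/110 - 6975/34 = -189951/935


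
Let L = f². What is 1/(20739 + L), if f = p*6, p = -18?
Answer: 1/32403 ≈ 3.0861e-5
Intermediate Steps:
f = -108 (f = -18*6 = -108)
L = 11664 (L = (-108)² = 11664)
1/(20739 + L) = 1/(20739 + 11664) = 1/32403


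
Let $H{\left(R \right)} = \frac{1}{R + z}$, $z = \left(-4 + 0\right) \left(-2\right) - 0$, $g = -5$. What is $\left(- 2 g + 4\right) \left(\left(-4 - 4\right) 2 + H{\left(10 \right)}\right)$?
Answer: $- \frac{2009}{9} \approx -223.22$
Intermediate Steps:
$z = 8$ ($z = \left(-4\right) \left(-2\right) + 0 = 8 + 0 = 8$)
$H{\left(R \right)} = \frac{1}{8 + R}$ ($H{\left(R \right)} = \frac{1}{R + 8} = \frac{1}{8 + R}$)
$\left(- 2 g + 4\right) \left(\left(-4 - 4\right) 2 + H{\left(10 \right)}\right) = \left(\left(-2\right) \left(-5\right) + 4\right) \left(\left(-4 - 4\right) 2 + \frac{1}{8 + 10}\right) = \left(10 + 4\right) \left(\left(-8\right) 2 + \frac{1}{18}\right) = 14 \left(-16 + \frac{1}{18}\right) = 14 \left(- \frac{287}{18}\right) = - \frac{2009}{9}$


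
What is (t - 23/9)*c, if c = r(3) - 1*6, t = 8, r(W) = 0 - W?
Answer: -49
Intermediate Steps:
r(W) = -W
c = -9 (c = -1*3 - 1*6 = -3 - 6 = -9)
(t - 23/9)*c = (8 - 23/9)*(-9) = (49/9)*(-9) = -49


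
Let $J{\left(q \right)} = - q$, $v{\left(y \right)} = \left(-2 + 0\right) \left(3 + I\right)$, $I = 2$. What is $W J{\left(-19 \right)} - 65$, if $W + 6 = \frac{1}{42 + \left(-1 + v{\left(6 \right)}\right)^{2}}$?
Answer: $- \frac{29158}{163} \approx -178.88$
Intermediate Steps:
$v{\left(y \right)} = -10$ ($v{\left(y \right)} = \left(-2 + 0\right) \left(3 + 2\right) = \left(-2\right) 5 = -10$)
$W = - \frac{977}{163}$ ($W = -6 + \frac{1}{42 + \left(-1 - 10\right)^{2}} = -6 + \frac{1}{42 + \left(-11\right)^{2}} = -6 + \frac{1}{42 + 121} = -6 + \frac{1}{163} = - \frac{977}{163} \approx -5.9939$)
$W J{\left(-19 \right)} - 65 = - \frac{977 \left(\left(-1\right) \left(-19\right)\right)}{163} - 65 = \left(- \frac{977}{163}\right) 19 - 65 = - \frac{18563}{163} - 65 = - \frac{29158}{163}$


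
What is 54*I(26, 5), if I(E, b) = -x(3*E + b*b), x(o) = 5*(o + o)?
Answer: -55620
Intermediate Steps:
x(o) = 10*o (x(o) = 5*(2*o) = 10*o)
I(E, b) = -30*E - 10*b² (I(E, b) = -10*(3*E + b*b) = -10*(3*E + b²) = -10*(b² + 3*E) = -(10*b² + 30*E) = -30*E - 10*b²)
54*I(26, 5) = 54*(-30*26 - 10*5²) = 54*(-780 - 10*25) = 54*(-780 - 250) = 54*(-1030) = -55620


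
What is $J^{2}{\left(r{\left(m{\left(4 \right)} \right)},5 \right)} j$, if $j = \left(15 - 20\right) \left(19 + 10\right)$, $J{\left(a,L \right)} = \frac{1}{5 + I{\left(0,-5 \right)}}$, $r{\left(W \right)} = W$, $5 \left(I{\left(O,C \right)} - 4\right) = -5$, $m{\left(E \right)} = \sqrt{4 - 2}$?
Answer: $- \frac{145}{64} \approx -2.2656$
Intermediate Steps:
$m{\left(E \right)} = \sqrt{2}$
$I{\left(O,C \right)} = 3$ ($I{\left(O,C \right)} = 4 + \frac{1}{5} \left(-5\right) = 4 - 1 = 3$)
$J{\left(a,L \right)} = \frac{1}{8}$ ($J{\left(a,L \right)} = \frac{1}{5 + 3} = \frac{1}{8}$)
$j = -145$ ($j = \left(-5\right) 29 = -145$)
$J^{2}{\left(r{\left(m{\left(4 \right)} \right)},5 \right)} j = \left(\frac{1}{8}\right)^{2} \left(-145\right) = \frac{1}{64} \left(-145\right) = - \frac{145}{64}$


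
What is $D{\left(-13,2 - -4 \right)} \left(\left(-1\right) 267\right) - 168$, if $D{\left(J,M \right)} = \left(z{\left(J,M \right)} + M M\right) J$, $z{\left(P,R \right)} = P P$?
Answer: $711387$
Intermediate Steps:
$z{\left(P,R \right)} = P^{2}$
$D{\left(J,M \right)} = J \left(J^{2} + M^{2}\right)$ ($D{\left(J,M \right)} = \left(J^{2} + M M\right) J = \left(J^{2} + M^{2}\right) J = J \left(J^{2} + M^{2}\right)$)
$D{\left(-13,2 - -4 \right)} \left(\left(-1\right) 267\right) - 168 = - 13 \left(\left(-13\right)^{2} + \left(2 - -4\right)^{2}\right) \left(\left(-1\right) 267\right) - 168 = - 13 \left(169 + \left(2 + 4\right)^{2}\right) \left(-267\right) - 168 = - 13 \left(169 + 6^{2}\right) \left(-267\right) - 168 = - 13 \left(169 + 36\right) \left(-267\right) - 168 = \left(-13\right) 205 \left(-267\right) - 168 = \left(-2665\right) \left(-267\right) - 168 = 711555 - 168 = 711387$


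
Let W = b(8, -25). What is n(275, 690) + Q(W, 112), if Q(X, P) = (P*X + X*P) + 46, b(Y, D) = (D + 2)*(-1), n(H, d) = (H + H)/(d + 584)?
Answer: 3311401/637 ≈ 5198.4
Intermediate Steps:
n(H, d) = 2*H/(584 + d) (n(H, d) = (2*H)/(584 + d) = 2*H/(584 + d))
b(Y, D) = -2 - D (b(Y, D) = (2 + D)*(-1) = -2 - D)
W = 23 (W = -2 - 1*(-25) = -2 + 25 = 23)
Q(X, P) = 46 + 2*P*X (Q(X, P) = (P*X + P*X) + 46 = 2*P*X + 46 = 46 + 2*P*X)
n(275, 690) + Q(W, 112) = 2*275/(584 + 690) + (46 + 2*112*23) = 2*275/1274 + (46 + 5152) = 2*275*(1/1274) + 5198 = 275/637 + 5198 = 3311401/637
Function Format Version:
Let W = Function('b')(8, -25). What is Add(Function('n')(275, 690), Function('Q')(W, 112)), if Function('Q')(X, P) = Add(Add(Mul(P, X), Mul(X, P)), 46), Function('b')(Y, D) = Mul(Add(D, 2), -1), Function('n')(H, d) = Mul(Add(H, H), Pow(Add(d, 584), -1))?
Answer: Rational(3311401, 637) ≈ 5198.4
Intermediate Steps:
Function('n')(H, d) = Mul(2, H, Pow(Add(584, d), -1)) (Function('n')(H, d) = Mul(Mul(2, H), Pow(Add(584, d), -1)) = Mul(2, H, Pow(Add(584, d), -1)))
Function('b')(Y, D) = Add(-2, Mul(-1, D)) (Function('b')(Y, D) = Mul(Add(2, D), -1) = Add(-2, Mul(-1, D)))
W = 23 (W = Add(-2, Mul(-1, -25)) = Add(-2, 25) = 23)
Function('Q')(X, P) = Add(46, Mul(2, P, X)) (Function('Q')(X, P) = Add(Add(Mul(P, X), Mul(P, X)), 46) = Add(Mul(2, P, X), 46) = Add(46, Mul(2, P, X)))
Add(Function('n')(275, 690), Function('Q')(W, 112)) = Add(Mul(2, 275, Pow(Add(584, 690), -1)), Add(46, Mul(2, 112, 23))) = Add(Mul(2, 275, Pow(1274, -1)), Add(46, 5152)) = Add(Mul(2, 275, Rational(1, 1274)), 5198) = Add(Rational(275, 637), 5198) = Rational(3311401, 637)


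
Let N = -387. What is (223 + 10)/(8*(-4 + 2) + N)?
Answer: -233/403 ≈ -0.57816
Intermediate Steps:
(223 + 10)/(8*(-4 + 2) + N) = (223 + 10)/(8*(-4 + 2) - 387) = 233/(8*(-2) - 387) = 233/(-16 - 387) = 233/(-403) = 233*(-1/403) = -233/403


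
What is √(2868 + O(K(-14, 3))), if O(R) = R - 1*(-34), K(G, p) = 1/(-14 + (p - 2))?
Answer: 5*√19617/13 ≈ 53.870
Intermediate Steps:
K(G, p) = 1/(-16 + p) (K(G, p) = 1/(-14 + (-2 + p)) = 1/(-16 + p))
O(R) = 34 + R (O(R) = R + 34 = 34 + R)
√(2868 + O(K(-14, 3))) = √(2868 + (34 + 1/(-16 + 3))) = √(2868 + (34 + 1/(-13))) = √(2868 + (34 - 1/13)) = √(2868 + 441/13) = √(37725/13) = 5*√19617/13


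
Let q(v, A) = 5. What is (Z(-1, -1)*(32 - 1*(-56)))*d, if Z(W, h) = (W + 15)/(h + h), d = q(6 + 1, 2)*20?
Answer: -61600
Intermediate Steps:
d = 100 (d = 5*20 = 100)
Z(W, h) = (15 + W)/(2*h) (Z(W, h) = (15 + W)/((2*h)) = (15 + W)*(1/(2*h)) = (15 + W)/(2*h))
(Z(-1, -1)*(32 - 1*(-56)))*d = (((½)*(15 - 1)/(-1))*(32 - 1*(-56)))*100 = (((½)*(-1)*14)*(32 + 56))*100 = -7*88*100 = -616*100 = -61600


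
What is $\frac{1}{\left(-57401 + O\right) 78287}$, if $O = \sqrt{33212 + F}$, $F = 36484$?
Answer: $- \frac{1}{4473084319} \approx -2.2356 \cdot 10^{-10}$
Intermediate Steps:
$O = 264$ ($O = \sqrt{33212 + 36484} = \sqrt{69696} = 264$)
$\frac{1}{\left(-57401 + O\right) 78287} = \frac{1}{\left(-57401 + 264\right) 78287} = \frac{1}{-57137} \cdot \frac{1}{78287} = \left(- \frac{1}{57137}\right) \frac{1}{78287} = - \frac{1}{4473084319}$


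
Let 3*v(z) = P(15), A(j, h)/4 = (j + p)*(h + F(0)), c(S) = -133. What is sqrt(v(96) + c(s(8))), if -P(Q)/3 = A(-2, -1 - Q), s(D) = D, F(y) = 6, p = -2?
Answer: I*sqrt(293) ≈ 17.117*I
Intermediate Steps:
A(j, h) = 4*(-2 + j)*(6 + h) (A(j, h) = 4*((j - 2)*(h + 6)) = 4*((-2 + j)*(6 + h)) = 4*(-2 + j)*(6 + h))
P(Q) = 240 - 48*Q (P(Q) = -3*(-48 - 8*(-1 - Q) + 24*(-2) + 4*(-1 - Q)*(-2)) = -3*(-48 + (8 + 8*Q) - 48 + (8 + 8*Q)) = -3*(-80 + 16*Q) = 240 - 48*Q)
v(z) = -160 (v(z) = (240 - 48*15)/3 = (240 - 720)/3 = (1/3)*(-480) = -160)
sqrt(v(96) + c(s(8))) = sqrt(-160 - 133) = sqrt(-293) = I*sqrt(293)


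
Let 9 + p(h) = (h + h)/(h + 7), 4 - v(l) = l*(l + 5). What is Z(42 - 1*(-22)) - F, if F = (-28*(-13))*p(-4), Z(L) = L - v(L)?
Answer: 26168/3 ≈ 8722.7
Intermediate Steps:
v(l) = 4 - l*(5 + l) (v(l) = 4 - l*(l + 5) = 4 - l*(5 + l))
Z(L) = -4 + L**2 + 6*L (Z(L) = L - (4 - L**2 - 5*L) = L + (-4 + L**2 + 5*L) = -4 + L**2 + 6*L)
p(h) = -9 + 2*h/(7 + h) (p(h) = -9 + (h + h)/(h + 7) = -9 + (2*h)/(7 + h) = -9 + 2*h/(7 + h))
F = -12740/3 (F = (-28*(-13))*(7*(-9 - 1*(-4))/(7 - 4)) = 364*(7*(-9 + 4)/3) = 364*(7*(1/3)*(-5)) = 364*(-35/3) = -12740/3 ≈ -4246.7)
Z(42 - 1*(-22)) - F = (-4 + (42 - 1*(-22))**2 + 6*(42 - 1*(-22))) - 1*(-12740/3) = (-4 + (42 + 22)**2 + 6*(42 + 22)) + 12740/3 = (-4 + 64**2 + 6*64) + 12740/3 = (-4 + 4096 + 384) + 12740/3 = 4476 + 12740/3 = 26168/3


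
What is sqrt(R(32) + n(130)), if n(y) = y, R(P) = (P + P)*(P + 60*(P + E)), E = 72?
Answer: sqrt(401538) ≈ 633.67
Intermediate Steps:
R(P) = 2*P*(4320 + 61*P) (R(P) = (P + P)*(P + 60*(P + 72)) = (2*P)*(P + 60*(72 + P)) = (2*P)*(P + (4320 + 60*P)) = (2*P)*(4320 + 61*P) = 2*P*(4320 + 61*P))
sqrt(R(32) + n(130)) = sqrt(2*32*(4320 + 61*32) + 130) = sqrt(2*32*(4320 + 1952) + 130) = sqrt(2*32*6272 + 130) = sqrt(401408 + 130) = sqrt(401538)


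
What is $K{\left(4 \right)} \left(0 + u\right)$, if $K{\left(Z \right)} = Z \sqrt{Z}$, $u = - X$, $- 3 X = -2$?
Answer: $- \frac{16}{3} \approx -5.3333$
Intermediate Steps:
$X = \frac{2}{3}$ ($X = \left(- \frac{1}{3}\right) \left(-2\right) = \frac{2}{3} \approx 0.66667$)
$u = - \frac{2}{3}$ ($u = \left(-1\right) \frac{2}{3} = - \frac{2}{3} \approx -0.66667$)
$K{\left(Z \right)} = Z^{\frac{3}{2}}$
$K{\left(4 \right)} \left(0 + u\right) = 4^{\frac{3}{2}} \left(0 - \frac{2}{3}\right) = 8 \left(- \frac{2}{3}\right) = - \frac{16}{3}$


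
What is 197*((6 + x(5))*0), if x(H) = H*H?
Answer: 0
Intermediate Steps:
x(H) = H²
197*((6 + x(5))*0) = 197*((6 + 5²)*0) = 197*((6 + 25)*0) = 197*(31*0) = 197*0 = 0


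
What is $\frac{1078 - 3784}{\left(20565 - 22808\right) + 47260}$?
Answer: $- \frac{2706}{45017} \approx -0.060111$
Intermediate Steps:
$\frac{1078 - 3784}{\left(20565 - 22808\right) + 47260} = - \frac{2706}{\left(20565 - 22808\right) + 47260} = - \frac{2706}{-2243 + 47260} = - \frac{2706}{45017}$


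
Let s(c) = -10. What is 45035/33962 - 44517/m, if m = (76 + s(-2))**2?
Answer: -19935059/2241492 ≈ -8.8937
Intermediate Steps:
m = 4356 (m = (76 - 10)**2 = 66**2 = 4356)
45035/33962 - 44517/m = 45035/33962 - 44517/4356 = 45035*(1/33962) - 44517*1/4356 = 45035/33962 - 1349/132 = -19935059/2241492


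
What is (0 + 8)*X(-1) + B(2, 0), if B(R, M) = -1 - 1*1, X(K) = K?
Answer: -10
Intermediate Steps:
B(R, M) = -2 (B(R, M) = -1 - 1 = -2)
(0 + 8)*X(-1) + B(2, 0) = (0 + 8)*(-1) - 2 = 8*(-1) - 2 = -8 - 2 = -10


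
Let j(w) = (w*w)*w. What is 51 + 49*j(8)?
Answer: 25139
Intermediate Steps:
j(w) = w³ (j(w) = w²*w = w³)
51 + 49*j(8) = 51 + 49*8³ = 51 + 49*512 = 51 + 25088 = 25139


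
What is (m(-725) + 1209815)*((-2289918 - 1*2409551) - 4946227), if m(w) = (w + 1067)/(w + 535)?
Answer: -58347451719936/5 ≈ -1.1669e+13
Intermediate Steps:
m(w) = (1067 + w)/(535 + w)
(m(-725) + 1209815)*((-2289918 - 1*2409551) - 4946227) = ((1067 - 725)/(535 - 725) + 1209815)*((-2289918 - 1*2409551) - 4946227) = (342/(-190) + 1209815)*((-2289918 - 2409551) - 4946227) = (-1/190*342 + 1209815)*(-4699469 - 4946227) = (-9/5 + 1209815)*(-9645696) = (6049066/5)*(-9645696) = -58347451719936/5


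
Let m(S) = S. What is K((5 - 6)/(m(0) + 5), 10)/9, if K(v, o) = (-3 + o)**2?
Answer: 49/9 ≈ 5.4444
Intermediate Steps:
K((5 - 6)/(m(0) + 5), 10)/9 = (-3 + 10)**2/9 = 7**2*(1/9) = 49*(1/9) = 49/9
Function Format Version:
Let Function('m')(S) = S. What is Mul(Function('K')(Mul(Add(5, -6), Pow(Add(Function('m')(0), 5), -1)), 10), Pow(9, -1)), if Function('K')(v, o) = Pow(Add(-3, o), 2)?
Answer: Rational(49, 9) ≈ 5.4444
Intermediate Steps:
Mul(Function('K')(Mul(Add(5, -6), Pow(Add(Function('m')(0), 5), -1)), 10), Pow(9, -1)) = Mul(Pow(Add(-3, 10), 2), Pow(9, -1)) = Mul(Pow(7, 2), Rational(1, 9)) = Mul(49, Rational(1, 9)) = Rational(49, 9)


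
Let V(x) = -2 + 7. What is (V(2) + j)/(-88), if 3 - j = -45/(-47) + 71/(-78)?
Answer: -29155/322608 ≈ -0.090373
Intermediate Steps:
V(x) = 5
j = 10825/3666 (j = 3 - (-45/(-47) + 71/(-78)) = 3 - (-45*(-1/47) + 71*(-1/78)) = 3 - (45/47 - 71/78) = 3 - 1*173/3666 = 3 - 173/3666 = 10825/3666 ≈ 2.9528)
(V(2) + j)/(-88) = (5 + 10825/3666)/(-88) = (29155/3666)*(-1/88) = -29155/322608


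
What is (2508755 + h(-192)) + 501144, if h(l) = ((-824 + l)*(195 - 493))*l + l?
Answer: -55121749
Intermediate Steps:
h(l) = l + l*(245552 - 298*l) (h(l) = ((-824 + l)*(-298))*l + l = (245552 - 298*l)*l + l = l*(245552 - 298*l) + l = l + l*(245552 - 298*l))
(2508755 + h(-192)) + 501144 = (2508755 - 192*(245553 - 298*(-192))) + 501144 = (2508755 - 192*(245553 + 57216)) + 501144 = (2508755 - 192*302769) + 501144 = (2508755 - 58131648) + 501144 = -55622893 + 501144 = -55121749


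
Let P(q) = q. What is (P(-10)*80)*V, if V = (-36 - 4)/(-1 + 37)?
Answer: 8000/9 ≈ 888.89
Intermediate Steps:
V = -10/9 (V = -40/36 = -40*1/36 = -10/9 ≈ -1.1111)
(P(-10)*80)*V = -10*80*(-10/9) = -800*(-10/9) = 8000/9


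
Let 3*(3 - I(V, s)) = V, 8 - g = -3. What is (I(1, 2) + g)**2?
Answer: 1681/9 ≈ 186.78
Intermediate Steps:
g = 11 (g = 8 - 1*(-3) = 8 + 3 = 11)
I(V, s) = 3 - V/3
(I(1, 2) + g)**2 = ((3 - 1/3*1) + 11)**2 = ((3 - 1/3) + 11)**2 = (8/3 + 11)**2 = (41/3)**2 = 1681/9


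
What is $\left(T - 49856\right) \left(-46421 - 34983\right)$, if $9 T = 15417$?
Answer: $3919032772$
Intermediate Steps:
$T = 1713$ ($T = \frac{1}{9} \cdot 15417 = 1713$)
$\left(T - 49856\right) \left(-46421 - 34983\right) = \left(1713 - 49856\right) \left(-46421 - 34983\right) = \left(-48143\right) \left(-81404\right) = 3919032772$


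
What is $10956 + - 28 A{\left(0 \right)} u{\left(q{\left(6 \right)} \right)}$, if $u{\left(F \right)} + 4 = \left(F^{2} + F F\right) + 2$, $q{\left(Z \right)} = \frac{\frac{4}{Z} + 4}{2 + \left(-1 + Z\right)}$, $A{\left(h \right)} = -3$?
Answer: $\frac{32588}{3} \approx 10863.0$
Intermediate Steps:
$q{\left(Z \right)} = \frac{4 + \frac{4}{Z}}{1 + Z}$
$u{\left(F \right)} = -2 + 2 F^{2}$ ($u{\left(F \right)} = -4 + \left(\left(F^{2} + F F\right) + 2\right) = -4 + \left(\left(F^{2} + F^{2}\right) + 2\right) = -4 + \left(2 F^{2} + 2\right) = -4 + \left(2 + 2 F^{2}\right) = -2 + 2 F^{2}$)
$10956 + - 28 A{\left(0 \right)} u{\left(q{\left(6 \right)} \right)} = 10956 + \left(-28\right) \left(-3\right) \left(-2 + 2 \left(\frac{4}{6}\right)^{2}\right) = 10956 + 84 \left(-2 + 2 \left(4 \cdot \frac{1}{6}\right)^{2}\right) = 10956 + 84 \left(-2 + 2 \left(\frac{2}{3}\right)^{2}\right) = 10956 + 84 \left(-2 + 2 \cdot \frac{4}{9}\right) = 10956 + 84 \left(-2 + \frac{8}{9}\right) = 10956 + 84 \left(- \frac{10}{9}\right) = 10956 - \frac{280}{3} = \frac{32588}{3}$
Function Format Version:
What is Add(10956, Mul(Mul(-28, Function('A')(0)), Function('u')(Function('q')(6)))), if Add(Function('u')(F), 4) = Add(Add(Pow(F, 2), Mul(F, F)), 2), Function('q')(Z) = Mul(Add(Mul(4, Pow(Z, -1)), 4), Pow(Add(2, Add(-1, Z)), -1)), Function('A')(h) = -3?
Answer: Rational(32588, 3) ≈ 10863.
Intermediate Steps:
Function('q')(Z) = Mul(Pow(Add(1, Z), -1), Add(4, Mul(4, Pow(Z, -1)))) (Function('q')(Z) = Mul(Add(4, Mul(4, Pow(Z, -1))), Pow(Add(1, Z), -1)) = Mul(Pow(Add(1, Z), -1), Add(4, Mul(4, Pow(Z, -1)))))
Function('u')(F) = Add(-2, Mul(2, Pow(F, 2))) (Function('u')(F) = Add(-4, Add(Add(Pow(F, 2), Mul(F, F)), 2)) = Add(-4, Add(Add(Pow(F, 2), Pow(F, 2)), 2)) = Add(-4, Add(Mul(2, Pow(F, 2)), 2)) = Add(-4, Add(2, Mul(2, Pow(F, 2)))) = Add(-2, Mul(2, Pow(F, 2))))
Add(10956, Mul(Mul(-28, Function('A')(0)), Function('u')(Function('q')(6)))) = Add(10956, Mul(Mul(-28, -3), Add(-2, Mul(2, Pow(Mul(4, Pow(6, -1)), 2))))) = Add(10956, Mul(84, Add(-2, Mul(2, Pow(Mul(4, Rational(1, 6)), 2))))) = Add(10956, Mul(84, Add(-2, Mul(2, Pow(Rational(2, 3), 2))))) = Add(10956, Mul(84, Add(-2, Mul(2, Rational(4, 9))))) = Add(10956, Mul(84, Add(-2, Rational(8, 9)))) = Add(10956, Mul(84, Rational(-10, 9))) = Add(10956, Rational(-280, 3)) = Rational(32588, 3)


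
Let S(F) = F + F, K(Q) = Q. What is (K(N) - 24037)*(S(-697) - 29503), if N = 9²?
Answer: 740168532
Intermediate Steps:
N = 81
S(F) = 2*F
(K(N) - 24037)*(S(-697) - 29503) = (81 - 24037)*(2*(-697) - 29503) = -23956*(-1394 - 29503) = -23956*(-30897) = 740168532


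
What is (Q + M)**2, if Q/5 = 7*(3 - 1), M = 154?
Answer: 50176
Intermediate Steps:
Q = 70 (Q = 5*(7*(3 - 1)) = 5*(7*2) = 5*14 = 70)
(Q + M)**2 = (70 + 154)**2 = 224**2 = 50176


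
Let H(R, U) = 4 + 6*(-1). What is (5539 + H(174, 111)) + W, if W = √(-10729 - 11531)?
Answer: 5537 + 2*I*√5565 ≈ 5537.0 + 149.2*I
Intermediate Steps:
H(R, U) = -2 (H(R, U) = 4 - 6 = -2)
W = 2*I*√5565 (W = √(-22260) = 2*I*√5565 ≈ 149.2*I)
(5539 + H(174, 111)) + W = (5539 - 2) + 2*I*√5565 = 5537 + 2*I*√5565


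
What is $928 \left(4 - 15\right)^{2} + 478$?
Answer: $112766$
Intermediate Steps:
$928 \left(4 - 15\right)^{2} + 478 = 928 \left(-11\right)^{2} + 478 = 928 \cdot 121 + 478 = 112288 + 478 = 112766$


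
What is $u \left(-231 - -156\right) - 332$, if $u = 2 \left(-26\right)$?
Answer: $3568$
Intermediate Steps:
$u = -52$
$u \left(-231 - -156\right) - 332 = - 52 \left(-231 - -156\right) - 332 = - 52 \left(-231 + 156\right) - 332 = \left(-52\right) \left(-75\right) - 332 = 3900 - 332 = 3568$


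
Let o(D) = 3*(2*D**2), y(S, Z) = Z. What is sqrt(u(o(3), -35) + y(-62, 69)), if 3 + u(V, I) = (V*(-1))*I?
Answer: 2*sqrt(489) ≈ 44.227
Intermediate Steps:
o(D) = 6*D**2
u(V, I) = -3 - I*V (u(V, I) = -3 + (V*(-1))*I = -3 + (-V)*I = -3 - I*V)
sqrt(u(o(3), -35) + y(-62, 69)) = sqrt((-3 - 1*(-35)*6*3**2) + 69) = sqrt((-3 - 1*(-35)*6*9) + 69) = sqrt((-3 - 1*(-35)*54) + 69) = sqrt((-3 + 1890) + 69) = sqrt(1887 + 69) = sqrt(1956) = 2*sqrt(489)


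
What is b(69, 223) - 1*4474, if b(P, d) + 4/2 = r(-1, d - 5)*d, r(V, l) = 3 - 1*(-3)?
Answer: -3138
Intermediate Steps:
r(V, l) = 6 (r(V, l) = 3 + 3 = 6)
b(P, d) = -2 + 6*d
b(69, 223) - 1*4474 = (-2 + 6*223) - 1*4474 = (-2 + 1338) - 4474 = 1336 - 4474 = -3138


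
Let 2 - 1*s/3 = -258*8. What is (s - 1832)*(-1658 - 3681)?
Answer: -23310074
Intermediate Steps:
s = 6198 (s = 6 - (-774)*8 = 6 - 3*(-2064) = 6 + 6192 = 6198)
(s - 1832)*(-1658 - 3681) = (6198 - 1832)*(-1658 - 3681) = 4366*(-5339) = -23310074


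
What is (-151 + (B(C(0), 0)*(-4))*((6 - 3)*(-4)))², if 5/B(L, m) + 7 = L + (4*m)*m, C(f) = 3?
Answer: 44521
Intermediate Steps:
B(L, m) = 5/(-7 + L + 4*m²) (B(L, m) = 5/(-7 + (L + (4*m)*m)) = 5/(-7 + (L + 4*m²)) = 5/(-7 + L + 4*m²))
(-151 + (B(C(0), 0)*(-4))*((6 - 3)*(-4)))² = (-151 + ((5/(-7 + 3 + 4*0²))*(-4))*((6 - 3)*(-4)))² = (-151 + ((5/(-7 + 3 + 4*0))*(-4))*(3*(-4)))² = (-151 + ((5/(-7 + 3 + 0))*(-4))*(-12))² = (-151 + ((5/(-4))*(-4))*(-12))² = (-151 + ((5*(-¼))*(-4))*(-12))² = (-151 - 5/4*(-4)*(-12))² = (-151 + 5*(-12))² = (-151 - 60)² = (-211)² = 44521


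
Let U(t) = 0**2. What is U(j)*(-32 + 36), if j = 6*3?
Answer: 0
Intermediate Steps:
j = 18
U(t) = 0
U(j)*(-32 + 36) = 0*(-32 + 36) = 0*4 = 0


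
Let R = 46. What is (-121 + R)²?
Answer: 5625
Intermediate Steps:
(-121 + R)² = (-121 + 46)² = (-75)² = 5625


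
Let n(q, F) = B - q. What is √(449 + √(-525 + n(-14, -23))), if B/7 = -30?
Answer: √(449 + I*√721) ≈ 21.199 + 0.63332*I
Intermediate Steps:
B = -210 (B = 7*(-30) = -210)
n(q, F) = -210 - q
√(449 + √(-525 + n(-14, -23))) = √(449 + √(-525 + (-210 - 1*(-14)))) = √(449 + √(-525 + (-210 + 14))) = √(449 + √(-525 - 196)) = √(449 + √(-721)) = √(449 + I*√721)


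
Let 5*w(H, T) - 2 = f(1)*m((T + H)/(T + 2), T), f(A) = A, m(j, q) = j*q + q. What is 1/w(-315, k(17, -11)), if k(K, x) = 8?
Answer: -25/1178 ≈ -0.021222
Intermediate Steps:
m(j, q) = q + j*q
w(H, T) = ⅖ + T*(1 + (H + T)/(2 + T))/5 (w(H, T) = ⅖ + (1*(T*(1 + (T + H)/(T + 2))))/5 = ⅖ + (1*(T*(1 + (H + T)/(2 + T))))/5 = ⅖ + (T*(1 + (H + T)/(2 + T)))/5 = ⅖ + T*(1 + (H + T)/(2 + T))/5)
1/w(-315, k(17, -11)) = 1/((4 + 2*8 + 8*(2 - 315 + 2*8))/(5*(2 + 8))) = 1/((⅕)*(4 + 16 + 8*(2 - 315 + 16))/10) = 1/((⅕)*(⅒)*(4 + 16 + 8*(-297))) = 1/((⅕)*(⅒)*(4 + 16 - 2376)) = 1/((⅕)*(⅒)*(-2356)) = 1/(-1178/25) = -25/1178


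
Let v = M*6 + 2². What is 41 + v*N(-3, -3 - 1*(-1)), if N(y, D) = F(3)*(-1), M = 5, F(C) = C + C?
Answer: -163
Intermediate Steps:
F(C) = 2*C
N(y, D) = -6 (N(y, D) = (2*3)*(-1) = 6*(-1) = -6)
v = 34 (v = 5*6 + 2² = 30 + 4 = 34)
41 + v*N(-3, -3 - 1*(-1)) = 41 + 34*(-6) = 41 - 204 = -163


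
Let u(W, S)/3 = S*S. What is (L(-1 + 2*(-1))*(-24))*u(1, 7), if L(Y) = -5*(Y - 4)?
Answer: -123480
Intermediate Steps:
u(W, S) = 3*S**2 (u(W, S) = 3*(S*S) = 3*S**2)
L(Y) = 20 - 5*Y (L(Y) = -5*(-4 + Y) = 20 - 5*Y)
(L(-1 + 2*(-1))*(-24))*u(1, 7) = ((20 - 5*(-1 + 2*(-1)))*(-24))*(3*7**2) = ((20 - 5*(-1 - 2))*(-24))*(3*49) = ((20 - 5*(-3))*(-24))*147 = ((20 + 15)*(-24))*147 = (35*(-24))*147 = -840*147 = -123480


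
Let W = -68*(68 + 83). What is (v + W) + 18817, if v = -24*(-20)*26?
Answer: 21029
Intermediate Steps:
W = -10268 (W = -68*151 = -10268)
v = 12480 (v = 480*26 = 12480)
(v + W) + 18817 = (12480 - 10268) + 18817 = 2212 + 18817 = 21029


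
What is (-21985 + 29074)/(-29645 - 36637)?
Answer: -2363/22094 ≈ -0.10695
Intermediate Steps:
(-21985 + 29074)/(-29645 - 36637) = 7089/(-66282) = 7089*(-1/66282) = -2363/22094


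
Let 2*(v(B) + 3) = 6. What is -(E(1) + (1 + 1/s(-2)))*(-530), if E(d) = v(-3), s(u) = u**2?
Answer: 1325/2 ≈ 662.50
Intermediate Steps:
v(B) = 0 (v(B) = -3 + (1/2)*6 = -3 + 3 = 0)
E(d) = 0
-(E(1) + (1 + 1/s(-2)))*(-530) = -(0 + (1 + 1/((-2)**2)))*(-530) = -(0 + (1 + 1/4))*(-530) = -(0 + 5/4)*(-530) = -1*5/4*(-530) = -5/4*(-530) = 1325/2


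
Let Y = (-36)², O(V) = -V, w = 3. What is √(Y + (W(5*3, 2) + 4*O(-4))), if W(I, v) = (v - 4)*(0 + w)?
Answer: √1306 ≈ 36.139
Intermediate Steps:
W(I, v) = -12 + 3*v (W(I, v) = (v - 4)*(0 + 3) = (-4 + v)*3 = -12 + 3*v)
Y = 1296
√(Y + (W(5*3, 2) + 4*O(-4))) = √(1296 + ((-12 + 3*2) + 4*(-1*(-4)))) = √(1296 + ((-12 + 6) + 4*4)) = √(1296 + (-6 + 16)) = √(1296 + 10) = √1306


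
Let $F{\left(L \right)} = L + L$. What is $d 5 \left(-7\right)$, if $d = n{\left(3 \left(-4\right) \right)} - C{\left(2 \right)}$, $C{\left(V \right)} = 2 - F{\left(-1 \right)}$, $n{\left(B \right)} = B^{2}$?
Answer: $-4900$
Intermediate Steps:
$F{\left(L \right)} = 2 L$
$C{\left(V \right)} = 4$ ($C{\left(V \right)} = 2 - 2 \left(-1\right) = 2 - -2 = 2 + 2 = 4$)
$d = 140$ ($d = \left(3 \left(-4\right)\right)^{2} - 4 = \left(-12\right)^{2} - 4 = 144 - 4 = 140$)
$d 5 \left(-7\right) = 140 \cdot 5 \left(-7\right) = 700 \left(-7\right) = -4900$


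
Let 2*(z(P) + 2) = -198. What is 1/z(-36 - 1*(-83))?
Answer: -1/101 ≈ -0.0099010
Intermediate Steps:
z(P) = -101 (z(P) = -2 + (1/2)*(-198) = -2 - 99 = -101)
1/z(-36 - 1*(-83)) = 1/(-101) = -1/101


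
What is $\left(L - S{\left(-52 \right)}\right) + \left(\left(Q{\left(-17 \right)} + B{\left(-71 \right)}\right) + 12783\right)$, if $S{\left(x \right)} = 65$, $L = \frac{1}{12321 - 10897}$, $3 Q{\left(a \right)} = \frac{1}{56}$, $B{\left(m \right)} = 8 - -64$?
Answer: $\frac{382472359}{29904} \approx 12790.0$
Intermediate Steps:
$B{\left(m \right)} = 72$ ($B{\left(m \right)} = 8 + 64 = 72$)
$Q{\left(a \right)} = \frac{1}{168}$ ($Q{\left(a \right)} = \frac{1}{3 \cdot 56} = \frac{1}{3} \cdot \frac{1}{56} = \frac{1}{168}$)
$L = \frac{1}{1424} \approx 0.00070225$
$\left(L - S{\left(-52 \right)}\right) + \left(\left(Q{\left(-17 \right)} + B{\left(-71 \right)}\right) + 12783\right) = \left(\frac{1}{1424} - 65\right) + \left(\left(\frac{1}{168} + 72\right) + 12783\right) = \left(\frac{1}{1424} - 65\right) + \left(\frac{12097}{168} + 12783\right) = - \frac{92559}{1424} + \frac{2159641}{168} = \frac{382472359}{29904}$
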